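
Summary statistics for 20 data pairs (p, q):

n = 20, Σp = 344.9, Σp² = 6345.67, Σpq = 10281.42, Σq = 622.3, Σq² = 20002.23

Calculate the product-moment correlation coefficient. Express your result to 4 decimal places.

r = (nΣpq − ΣpΣq) / √[(nΣp² − (Σp)²)(nΣq² − (Σq)²)]
Numerator: 20×10281.42 − 344.9×622.3 = -9002.87
Denominator: √[(126913.4 − 118956.01)(400044.6 − 387257.29)] = √[7957.39 × 12787.31] = 10087.2996
r = -9002.87 / 10087.2996 ≈ -0.8925

-0.8925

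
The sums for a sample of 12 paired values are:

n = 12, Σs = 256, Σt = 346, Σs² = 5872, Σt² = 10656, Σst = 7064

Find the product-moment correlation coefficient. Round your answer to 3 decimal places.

-0.601

r = (nΣst − ΣsΣt) / √[(nΣs² − (Σs)²)(nΣt² − (Σt)²)]
Numerator: 12×7064 − 256×346 = -3808
Denominator: √[(70464 − 65536)(127872 − 119716)] = √[4928 × 8156] = 6339.7767
r = -3808 / 6339.7767 ≈ -0.601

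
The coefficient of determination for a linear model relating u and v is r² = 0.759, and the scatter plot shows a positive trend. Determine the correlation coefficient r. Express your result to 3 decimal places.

|r| = √0.759 = 0.871
The association is positive, so r = 0.871.

0.871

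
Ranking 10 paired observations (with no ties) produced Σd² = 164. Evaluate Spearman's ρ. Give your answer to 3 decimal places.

ρ = 1 − 6Σd² / [n(n²−1)] = 1 − 6×164 / (10×99)
  = 1 − 984/990 = 1 − 0.9939 ≈ 0.006

0.006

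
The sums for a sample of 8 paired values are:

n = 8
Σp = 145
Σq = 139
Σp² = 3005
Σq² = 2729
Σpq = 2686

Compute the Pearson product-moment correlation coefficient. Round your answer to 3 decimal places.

0.484

r = (nΣpq − ΣpΣq) / √[(nΣp² − (Σp)²)(nΣq² − (Σq)²)]
Numerator: 8×2686 − 145×139 = 1333
Denominator: √[(24040 − 21025)(21832 − 19321)] = √[3015 × 2511] = 2751.4841
r = 1333 / 2751.4841 ≈ 0.484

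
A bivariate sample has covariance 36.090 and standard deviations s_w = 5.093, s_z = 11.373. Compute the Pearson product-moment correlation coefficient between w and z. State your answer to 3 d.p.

r = Cov(w,z) / (s_w · s_z) = 36.090 / (5.093 × 11.373)
  = 36.090 / 57.9227 ≈ 0.623

0.623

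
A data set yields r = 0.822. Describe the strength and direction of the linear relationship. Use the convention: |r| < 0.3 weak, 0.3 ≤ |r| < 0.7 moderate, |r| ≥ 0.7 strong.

r = 0.822 > 0 so the relationship is positive.
|r| = 0.822, which falls in the strong range.

strong positive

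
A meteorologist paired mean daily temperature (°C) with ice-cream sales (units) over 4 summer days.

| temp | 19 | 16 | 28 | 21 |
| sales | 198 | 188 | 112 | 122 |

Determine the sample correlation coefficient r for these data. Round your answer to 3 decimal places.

n = 4, Σx = 84, Σy = 620, Σx² = 1842, Σy² = 101976, Σxy = 12468
nΣxy − ΣxΣy = 49872 − 52080 = -2208
nΣx² − (Σx)² = 7368 − 7056 = 312; nΣy² − (Σy)² = 407904 − 384400 = 23504
r = -2208 / √(312 × 23504) = -2208 / 2707.9970 ≈ -0.815

-0.815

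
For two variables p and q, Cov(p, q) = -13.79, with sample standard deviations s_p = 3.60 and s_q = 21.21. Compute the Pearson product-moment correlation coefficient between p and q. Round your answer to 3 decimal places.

r = Cov(p,q) / (s_p · s_q) = -13.79 / (3.60 × 21.21)
  = -13.79 / 76.3560 ≈ -0.181

-0.181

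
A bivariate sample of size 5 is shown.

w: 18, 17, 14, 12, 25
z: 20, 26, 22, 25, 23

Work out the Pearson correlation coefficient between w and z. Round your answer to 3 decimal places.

n = 5, Σw = 86, Σz = 116, Σw² = 1578, Σz² = 2714, Σwz = 1985
nΣwz − ΣwΣz = 9925 − 9976 = -51
nΣw² − (Σw)² = 7890 − 7396 = 494; nΣz² − (Σz)² = 13570 − 13456 = 114
r = -51 / √(494 × 114) = -51 / 237.3099 ≈ -0.215

-0.215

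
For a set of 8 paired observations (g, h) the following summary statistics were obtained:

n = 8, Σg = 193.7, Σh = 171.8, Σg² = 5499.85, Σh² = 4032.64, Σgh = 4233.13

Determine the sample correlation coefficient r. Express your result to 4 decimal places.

r = (nΣgh − ΣgΣh) / √[(nΣg² − (Σg)²)(nΣh² − (Σh)²)]
Numerator: 8×4233.13 − 193.7×171.8 = 587.38
Denominator: √[(43998.8 − 37519.69)(32261.12 − 29515.24)] = √[6479.11 × 2745.88] = 4217.9211
r = 587.38 / 4217.9211 ≈ 0.1393

0.1393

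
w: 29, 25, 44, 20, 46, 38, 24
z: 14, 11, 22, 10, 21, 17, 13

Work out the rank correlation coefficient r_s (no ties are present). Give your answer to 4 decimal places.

0.9286

Rank w: 4, 3, 6, 1, 7, 5, 2
Rank z: 4, 2, 7, 1, 6, 5, 3
d = rank(w) − rank(z): 0, 1, -1, 0, 1, 0, -1; Σd² = 4
ρ = 1 − 6Σd² / [n(n²−1)] = 1 − 6×4 / (7×48) = 1 − 24/336 ≈ 0.9286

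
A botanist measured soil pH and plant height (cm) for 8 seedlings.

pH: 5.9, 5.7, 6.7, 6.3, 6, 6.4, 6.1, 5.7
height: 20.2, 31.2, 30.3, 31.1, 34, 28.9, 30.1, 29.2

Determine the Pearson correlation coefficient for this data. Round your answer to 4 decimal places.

0.1488

n = 8, Σx = 48.8, Σy = 235, Σx² = 298.54, Σy² = 7016.64, Σxy = 1434.97
nΣxy − ΣxΣy = 11479.76 − 11468 = 11.76
nΣx² − (Σx)² = 2388.32 − 2381.44 = 6.88; nΣy² − (Σy)² = 56133.12 − 55225 = 908.12
r = 11.76 / √(6.88 × 908.12) = 11.76 / 79.0434 ≈ 0.1488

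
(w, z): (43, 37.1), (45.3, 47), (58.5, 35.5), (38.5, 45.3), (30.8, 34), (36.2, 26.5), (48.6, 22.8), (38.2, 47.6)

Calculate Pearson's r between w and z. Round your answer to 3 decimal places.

-0.108

n = 8, Σw = 339.1, Σz = 295.8, Σw² = 14885.87, Σz² = 11541.6, Σwz = 12478.1
nΣwz − ΣwΣz = 99824.8 − 100305.78 = -480.98
nΣw² − (Σw)² = 119086.96 − 114988.81 = 4098.15; nΣz² − (Σz)² = 92332.8 − 87497.64 = 4835.16
r = -480.98 / √(4098.15 × 4835.16) = -480.98 / 4451.4280 ≈ -0.108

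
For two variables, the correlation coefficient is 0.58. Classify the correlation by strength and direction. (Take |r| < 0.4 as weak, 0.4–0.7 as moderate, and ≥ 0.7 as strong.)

moderate positive

r = 0.58 > 0 so the relationship is positive.
|r| = 0.58, which falls in the moderate range.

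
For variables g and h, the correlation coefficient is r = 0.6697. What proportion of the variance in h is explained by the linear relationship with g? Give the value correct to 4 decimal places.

r² = (0.6697)² = 0.4485

0.4485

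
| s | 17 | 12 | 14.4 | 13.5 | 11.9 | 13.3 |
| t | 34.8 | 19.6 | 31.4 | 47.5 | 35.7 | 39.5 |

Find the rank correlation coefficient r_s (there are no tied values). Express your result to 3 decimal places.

-0.029

Rank s: 6, 2, 5, 4, 1, 3
Rank t: 3, 1, 2, 6, 4, 5
d = rank(s) − rank(t): 3, 1, 3, -2, -3, -2; Σd² = 36
ρ = 1 − 6Σd² / [n(n²−1)] = 1 − 6×36 / (6×35) = 1 − 216/210 ≈ -0.029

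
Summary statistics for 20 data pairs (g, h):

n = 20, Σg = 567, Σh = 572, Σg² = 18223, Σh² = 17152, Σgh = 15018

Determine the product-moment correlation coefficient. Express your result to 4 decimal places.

r = (nΣgh − ΣgΣh) / √[(nΣg² − (Σg)²)(nΣh² − (Σh)²)]
Numerator: 20×15018 − 567×572 = -23964
Denominator: √[(364460 − 321489)(343040 − 327184)] = √[42971 × 15856] = 26102.6469
r = -23964 / 26102.6469 ≈ -0.9181

-0.9181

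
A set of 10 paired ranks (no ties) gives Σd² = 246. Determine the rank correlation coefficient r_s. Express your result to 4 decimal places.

ρ = 1 − 6Σd² / [n(n²−1)] = 1 − 6×246 / (10×99)
  = 1 − 1476/990 = 1 − 1.49091 ≈ -0.4909

-0.4909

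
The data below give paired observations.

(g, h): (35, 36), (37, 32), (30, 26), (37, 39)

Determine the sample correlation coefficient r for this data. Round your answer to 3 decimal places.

0.812

n = 4, Σg = 139, Σh = 133, Σg² = 4863, Σh² = 4517, Σgh = 4667
nΣgh − ΣgΣh = 18668 − 18487 = 181
nΣg² − (Σg)² = 19452 − 19321 = 131; nΣh² − (Σh)² = 18068 − 17689 = 379
r = 181 / √(131 × 379) = 181 / 222.8206 ≈ 0.812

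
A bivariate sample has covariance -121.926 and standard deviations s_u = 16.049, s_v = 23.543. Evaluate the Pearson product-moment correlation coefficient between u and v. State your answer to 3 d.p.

r = Cov(u,v) / (s_u · s_v) = -121.926 / (16.049 × 23.543)
  = -121.926 / 377.8416 ≈ -0.323

-0.323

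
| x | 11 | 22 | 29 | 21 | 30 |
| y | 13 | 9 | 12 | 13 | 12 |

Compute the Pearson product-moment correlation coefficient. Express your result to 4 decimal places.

n = 5, Σx = 113, Σy = 59, Σx² = 2787, Σy² = 707, Σxy = 1322
nΣxy − ΣxΣy = 6610 − 6667 = -57
nΣx² − (Σx)² = 13935 − 12769 = 1166; nΣy² − (Σy)² = 3535 − 3481 = 54
r = -57 / √(1166 × 54) = -57 / 250.9263 ≈ -0.2272

-0.2272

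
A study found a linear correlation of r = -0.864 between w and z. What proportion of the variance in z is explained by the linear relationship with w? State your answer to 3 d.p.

r² = (-0.864)² = 0.746

0.746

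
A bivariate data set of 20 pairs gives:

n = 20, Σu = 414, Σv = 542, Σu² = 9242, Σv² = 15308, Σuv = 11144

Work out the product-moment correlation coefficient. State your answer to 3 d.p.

-0.117

r = (nΣuv − ΣuΣv) / √[(nΣu² − (Σu)²)(nΣv² − (Σv)²)]
Numerator: 20×11144 − 414×542 = -1508
Denominator: √[(184840 − 171396)(306160 − 293764)] = √[13444 × 12396] = 12909.3696
r = -1508 / 12909.3696 ≈ -0.117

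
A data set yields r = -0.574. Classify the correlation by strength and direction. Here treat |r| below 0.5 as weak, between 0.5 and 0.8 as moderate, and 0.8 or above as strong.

r = -0.574 < 0 so the relationship is negative.
|r| = 0.574, which falls in the moderate range.

moderate negative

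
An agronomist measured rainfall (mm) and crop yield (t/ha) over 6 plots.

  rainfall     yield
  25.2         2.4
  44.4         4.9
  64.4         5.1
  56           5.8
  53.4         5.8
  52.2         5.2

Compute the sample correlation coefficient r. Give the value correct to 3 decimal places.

0.869

n = 6, Σx = 295.6, Σy = 29.2, Σx² = 15466.16, Σy² = 150.1, Σxy = 1512.44
nΣxy − ΣxΣy = 9074.64 − 8631.52 = 443.12
nΣx² − (Σx)² = 92796.96 − 87379.36 = 5417.6; nΣy² − (Σy)² = 900.6 − 852.64 = 47.96
r = 443.12 / √(5417.6 × 47.96) = 443.12 / 509.7334 ≈ 0.869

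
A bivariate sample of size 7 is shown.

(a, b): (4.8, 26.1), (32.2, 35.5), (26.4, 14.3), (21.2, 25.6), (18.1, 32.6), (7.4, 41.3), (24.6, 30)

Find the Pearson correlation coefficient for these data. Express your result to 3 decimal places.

-0.252

n = 7, Σa = 134.7, Σb = 205.4, Σa² = 3193.81, Σb² = 6469.76, Σab = 3822.3
nΣab − ΣaΣb = 26756.1 − 27667.38 = -911.28
nΣa² − (Σa)² = 22356.67 − 18144.09 = 4212.58; nΣb² − (Σb)² = 45288.32 − 42189.16 = 3099.16
r = -911.28 / √(4212.58 × 3099.16) = -911.28 / 3613.2339 ≈ -0.252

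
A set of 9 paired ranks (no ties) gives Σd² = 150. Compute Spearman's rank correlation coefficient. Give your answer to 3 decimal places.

ρ = 1 − 6Σd² / [n(n²−1)] = 1 − 6×150 / (9×80)
  = 1 − 900/720 = 1 − 1.2500 ≈ -0.250

-0.250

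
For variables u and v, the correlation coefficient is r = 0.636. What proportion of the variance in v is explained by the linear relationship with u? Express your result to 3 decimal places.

r² = (0.636)² = 0.404

0.404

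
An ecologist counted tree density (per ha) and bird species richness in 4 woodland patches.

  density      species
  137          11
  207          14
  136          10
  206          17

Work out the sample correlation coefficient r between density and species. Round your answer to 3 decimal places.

0.910

n = 4, Σx = 686, Σy = 52, Σx² = 122550, Σy² = 706, Σxy = 9267
nΣxy − ΣxΣy = 37068 − 35672 = 1396
nΣx² − (Σx)² = 490200 − 470596 = 19604; nΣy² − (Σy)² = 2824 − 2704 = 120
r = 1396 / √(19604 × 120) = 1396 / 1533.7796 ≈ 0.910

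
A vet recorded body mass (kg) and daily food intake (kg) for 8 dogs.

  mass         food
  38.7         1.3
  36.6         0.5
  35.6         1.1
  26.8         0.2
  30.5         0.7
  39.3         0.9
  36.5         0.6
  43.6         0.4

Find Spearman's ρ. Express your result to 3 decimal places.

Rank mass: 6, 5, 3, 1, 2, 7, 4, 8
Rank food: 8, 3, 7, 1, 5, 6, 4, 2
d = rank(mass) − rank(food): -2, 2, -4, 0, -3, 1, 0, 6; Σd² = 70
ρ = 1 − 6Σd² / [n(n²−1)] = 1 − 6×70 / (8×63) = 1 − 420/504 ≈ 0.167

0.167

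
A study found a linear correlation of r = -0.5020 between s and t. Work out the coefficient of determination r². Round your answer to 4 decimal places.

0.2520

r² = (-0.5020)² = 0.2520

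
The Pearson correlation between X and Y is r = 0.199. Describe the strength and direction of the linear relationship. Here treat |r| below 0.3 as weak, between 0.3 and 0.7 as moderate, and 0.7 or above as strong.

weak positive

r = 0.199 > 0 so the relationship is positive.
|r| = 0.199, which falls in the weak range.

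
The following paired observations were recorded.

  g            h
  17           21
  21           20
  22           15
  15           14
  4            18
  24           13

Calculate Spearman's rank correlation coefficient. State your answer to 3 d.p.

-0.371

Rank g: 3, 4, 5, 2, 1, 6
Rank h: 6, 5, 3, 2, 4, 1
d = rank(g) − rank(h): -3, -1, 2, 0, -3, 5; Σd² = 48
ρ = 1 − 6Σd² / [n(n²−1)] = 1 − 6×48 / (6×35) = 1 − 288/210 ≈ -0.371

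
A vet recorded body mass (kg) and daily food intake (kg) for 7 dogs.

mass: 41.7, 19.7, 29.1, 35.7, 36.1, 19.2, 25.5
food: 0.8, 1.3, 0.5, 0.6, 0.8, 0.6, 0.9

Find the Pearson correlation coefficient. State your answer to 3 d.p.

n = 7, Σx = 207, Σy = 5.5, Σx² = 6570.38, Σy² = 4.75, Σxy = 158.29
nΣxy − ΣxΣy = 1108.03 − 1138.5 = -30.47
nΣx² − (Σx)² = 45992.66 − 42849 = 3143.66; nΣy² − (Σy)² = 33.25 − 30.25 = 3
r = -30.47 / √(3143.66 × 3) = -30.47 / 97.1132 ≈ -0.314

-0.314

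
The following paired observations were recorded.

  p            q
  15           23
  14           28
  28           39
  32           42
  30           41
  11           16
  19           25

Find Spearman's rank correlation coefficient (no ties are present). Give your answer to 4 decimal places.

0.8929

Rank p: 3, 2, 5, 7, 6, 1, 4
Rank q: 2, 4, 5, 7, 6, 1, 3
d = rank(p) − rank(q): 1, -2, 0, 0, 0, 0, 1; Σd² = 6
ρ = 1 − 6Σd² / [n(n²−1)] = 1 − 6×6 / (7×48) = 1 − 36/336 ≈ 0.8929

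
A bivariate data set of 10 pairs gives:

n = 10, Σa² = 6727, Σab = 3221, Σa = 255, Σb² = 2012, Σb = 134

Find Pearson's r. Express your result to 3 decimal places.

-0.889

r = (nΣab − ΣaΣb) / √[(nΣa² − (Σa)²)(nΣb² − (Σb)²)]
Numerator: 10×3221 − 255×134 = -1960
Denominator: √[(67270 − 65025)(20120 − 17956)] = √[2245 × 2164] = 2204.1279
r = -1960 / 2204.1279 ≈ -0.889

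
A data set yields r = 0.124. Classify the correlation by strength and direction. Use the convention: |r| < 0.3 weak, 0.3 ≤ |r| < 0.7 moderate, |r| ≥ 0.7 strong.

weak positive

r = 0.124 > 0 so the relationship is positive.
|r| = 0.124, which falls in the weak range.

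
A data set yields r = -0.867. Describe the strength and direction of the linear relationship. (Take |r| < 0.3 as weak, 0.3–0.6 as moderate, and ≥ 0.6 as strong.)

strong negative

r = -0.867 < 0 so the relationship is negative.
|r| = 0.867, which falls in the strong range.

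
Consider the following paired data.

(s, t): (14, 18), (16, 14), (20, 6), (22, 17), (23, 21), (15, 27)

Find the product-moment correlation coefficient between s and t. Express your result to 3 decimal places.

-0.225

n = 6, Σs = 110, Σt = 103, Σs² = 2090, Σt² = 2015, Σst = 1858
nΣst − ΣsΣt = 11148 − 11330 = -182
nΣs² − (Σs)² = 12540 − 12100 = 440; nΣt² − (Σt)² = 12090 − 10609 = 1481
r = -182 / √(440 × 1481) = -182 / 807.2422 ≈ -0.225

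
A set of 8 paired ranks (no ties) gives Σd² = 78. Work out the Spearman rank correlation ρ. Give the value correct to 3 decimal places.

0.071

ρ = 1 − 6Σd² / [n(n²−1)] = 1 − 6×78 / (8×63)
  = 1 − 468/504 = 1 − 0.9286 ≈ 0.071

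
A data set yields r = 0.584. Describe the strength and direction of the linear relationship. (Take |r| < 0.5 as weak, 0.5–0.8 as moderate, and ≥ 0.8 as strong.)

moderate positive

r = 0.584 > 0 so the relationship is positive.
|r| = 0.584, which falls in the moderate range.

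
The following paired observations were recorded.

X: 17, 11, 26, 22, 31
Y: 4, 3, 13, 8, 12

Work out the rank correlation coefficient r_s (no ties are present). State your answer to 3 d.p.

Rank X: 2, 1, 4, 3, 5
Rank Y: 2, 1, 5, 3, 4
d = rank(X) − rank(Y): 0, 0, -1, 0, 1; Σd² = 2
ρ = 1 − 6Σd² / [n(n²−1)] = 1 − 6×2 / (5×24) = 1 − 12/120 ≈ 0.900

0.900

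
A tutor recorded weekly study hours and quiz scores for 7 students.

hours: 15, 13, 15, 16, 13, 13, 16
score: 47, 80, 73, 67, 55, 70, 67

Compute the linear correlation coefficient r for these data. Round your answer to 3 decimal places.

n = 7, Σx = 101, Σy = 459, Σx² = 1469, Σy² = 30841, Σxy = 6609
nΣxy − ΣxΣy = 46263 − 46359 = -96
nΣx² − (Σx)² = 10283 − 10201 = 82; nΣy² − (Σy)² = 215887 − 210681 = 5206
r = -96 / √(82 × 5206) = -96 / 653.3697 ≈ -0.147

-0.147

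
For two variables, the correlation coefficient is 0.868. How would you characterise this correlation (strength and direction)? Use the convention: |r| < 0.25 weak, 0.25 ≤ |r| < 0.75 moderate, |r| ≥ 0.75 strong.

r = 0.868 > 0 so the relationship is positive.
|r| = 0.868, which falls in the strong range.

strong positive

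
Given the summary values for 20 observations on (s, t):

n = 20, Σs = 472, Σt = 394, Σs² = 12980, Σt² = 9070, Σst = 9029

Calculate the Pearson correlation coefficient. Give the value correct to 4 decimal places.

-0.1736

r = (nΣst − ΣsΣt) / √[(nΣs² − (Σs)²)(nΣt² − (Σt)²)]
Numerator: 20×9029 − 472×394 = -5388
Denominator: √[(259600 − 222784)(181400 − 155236)] = √[36816 × 26164] = 31036.3307
r = -5388 / 31036.3307 ≈ -0.1736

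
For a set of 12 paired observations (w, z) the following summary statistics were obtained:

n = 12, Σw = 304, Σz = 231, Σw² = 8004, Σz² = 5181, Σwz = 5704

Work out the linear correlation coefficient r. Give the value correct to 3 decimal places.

r = (nΣwz − ΣwΣz) / √[(nΣw² − (Σw)²)(nΣz² − (Σz)²)]
Numerator: 12×5704 − 304×231 = -1776
Denominator: √[(96048 − 92416)(62172 − 53361)] = √[3632 × 8811] = 5656.9914
r = -1776 / 5656.9914 ≈ -0.314

-0.314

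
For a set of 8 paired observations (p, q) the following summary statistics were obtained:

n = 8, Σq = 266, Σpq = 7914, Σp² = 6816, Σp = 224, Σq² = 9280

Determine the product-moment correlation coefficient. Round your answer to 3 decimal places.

r = (nΣpq − ΣpΣq) / √[(nΣp² − (Σp)²)(nΣq² − (Σq)²)]
Numerator: 8×7914 − 224×266 = 3728
Denominator: √[(54528 − 50176)(74240 − 70756)] = √[4352 × 3484] = 3893.8885
r = 3728 / 3893.8885 ≈ 0.957

0.957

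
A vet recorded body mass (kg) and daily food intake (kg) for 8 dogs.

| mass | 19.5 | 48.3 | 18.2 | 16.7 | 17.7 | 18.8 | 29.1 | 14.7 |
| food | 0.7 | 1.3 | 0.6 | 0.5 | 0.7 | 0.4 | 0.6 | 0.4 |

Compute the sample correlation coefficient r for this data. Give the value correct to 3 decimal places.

n = 8, Σx = 183, Σy = 5.2, Σx² = 5052.9, Σy² = 3.96, Σxy = 138.96
nΣxy − ΣxΣy = 1111.68 − 951.6 = 160.08
nΣx² − (Σx)² = 40423.2 − 33489 = 6934.2; nΣy² − (Σy)² = 31.68 − 27.04 = 4.64
r = 160.08 / √(6934.2 × 4.64) = 160.08 / 179.3730 ≈ 0.892

0.892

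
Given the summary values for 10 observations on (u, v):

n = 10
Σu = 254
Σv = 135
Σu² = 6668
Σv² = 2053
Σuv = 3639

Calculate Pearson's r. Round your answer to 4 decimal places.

r = (nΣuv − ΣuΣv) / √[(nΣu² − (Σu)²)(nΣv² − (Σv)²)]
Numerator: 10×3639 − 254×135 = 2100
Denominator: √[(66680 − 64516)(20530 − 18225)] = √[2164 × 2305] = 2233.3876
r = 2100 / 2233.3876 ≈ 0.9403

0.9403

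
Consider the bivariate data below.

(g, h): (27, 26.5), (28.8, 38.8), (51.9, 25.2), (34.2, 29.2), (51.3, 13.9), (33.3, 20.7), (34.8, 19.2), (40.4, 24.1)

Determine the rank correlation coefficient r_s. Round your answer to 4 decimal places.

Rank g: 1, 2, 8, 4, 7, 3, 5, 6
Rank h: 6, 8, 5, 7, 1, 3, 2, 4
d = rank(g) − rank(h): -5, -6, 3, -3, 6, 0, 3, 2; Σd² = 128
ρ = 1 − 6Σd² / [n(n²−1)] = 1 − 6×128 / (8×63) = 1 − 768/504 ≈ -0.5238

-0.5238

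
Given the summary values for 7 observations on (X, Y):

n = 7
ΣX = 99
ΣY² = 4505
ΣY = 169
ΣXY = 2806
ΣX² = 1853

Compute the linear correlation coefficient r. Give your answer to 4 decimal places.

r = (nΣXY − ΣXΣY) / √[(nΣX² − (ΣX)²)(nΣY² − (ΣY)²)]
Numerator: 7×2806 − 99×169 = 2911
Denominator: √[(12971 − 9801)(31535 − 28561)] = √[3170 × 2974] = 3070.4365
r = 2911 / 3070.4365 ≈ 0.9481

0.9481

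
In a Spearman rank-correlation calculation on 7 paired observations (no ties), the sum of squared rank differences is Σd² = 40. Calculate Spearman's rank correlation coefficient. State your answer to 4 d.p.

ρ = 1 − 6Σd² / [n(n²−1)] = 1 − 6×40 / (7×48)
  = 1 − 240/336 = 1 − 0.71429 ≈ 0.2857

0.2857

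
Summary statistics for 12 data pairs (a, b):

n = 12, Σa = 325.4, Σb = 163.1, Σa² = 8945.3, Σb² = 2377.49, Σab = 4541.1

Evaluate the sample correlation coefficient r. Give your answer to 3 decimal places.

0.847

r = (nΣab − ΣaΣb) / √[(nΣa² − (Σa)²)(nΣb² − (Σb)²)]
Numerator: 12×4541.1 − 325.4×163.1 = 1420.46
Denominator: √[(107343.6 − 105885.16)(28529.88 − 26601.61)] = √[1458.44 × 1928.27] = 1676.9812
r = 1420.46 / 1676.9812 ≈ 0.847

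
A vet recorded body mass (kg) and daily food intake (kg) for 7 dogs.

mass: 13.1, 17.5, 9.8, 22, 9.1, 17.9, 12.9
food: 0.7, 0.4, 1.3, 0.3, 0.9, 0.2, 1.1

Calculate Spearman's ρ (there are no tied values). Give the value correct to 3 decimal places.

Rank mass: 4, 5, 2, 7, 1, 6, 3
Rank food: 4, 3, 7, 2, 5, 1, 6
d = rank(mass) − rank(food): 0, 2, -5, 5, -4, 5, -3; Σd² = 104
ρ = 1 − 6Σd² / [n(n²−1)] = 1 − 6×104 / (7×48) = 1 − 624/336 ≈ -0.857

-0.857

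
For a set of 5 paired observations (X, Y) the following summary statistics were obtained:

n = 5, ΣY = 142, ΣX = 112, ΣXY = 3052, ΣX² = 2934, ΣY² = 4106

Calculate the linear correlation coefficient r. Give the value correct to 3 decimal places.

-0.730

r = (nΣXY − ΣXΣY) / √[(nΣX² − (ΣX)²)(nΣY² − (ΣY)²)]
Numerator: 5×3052 − 112×142 = -644
Denominator: √[(14670 − 12544)(20530 − 20164)] = √[2126 × 366] = 882.1088
r = -644 / 882.1088 ≈ -0.730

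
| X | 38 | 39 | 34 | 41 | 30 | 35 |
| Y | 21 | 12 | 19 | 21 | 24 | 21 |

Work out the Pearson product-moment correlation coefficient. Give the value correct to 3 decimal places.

-0.489

n = 6, ΣX = 217, ΣY = 118, ΣX² = 7927, ΣY² = 2404, ΣXY = 4228
nΣXY − ΣXΣY = 25368 − 25606 = -238
nΣX² − (ΣX)² = 47562 − 47089 = 473; nΣY² − (ΣY)² = 14424 − 13924 = 500
r = -238 / √(473 × 500) = -238 / 486.3127 ≈ -0.489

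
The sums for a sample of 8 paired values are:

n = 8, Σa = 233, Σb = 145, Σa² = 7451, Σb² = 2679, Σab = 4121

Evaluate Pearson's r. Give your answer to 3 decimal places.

-0.555

r = (nΣab − ΣaΣb) / √[(nΣa² − (Σa)²)(nΣb² − (Σb)²)]
Numerator: 8×4121 − 233×145 = -817
Denominator: √[(59608 − 54289)(21432 − 21025)] = √[5319 × 407] = 1471.3371
r = -817 / 1471.3371 ≈ -0.555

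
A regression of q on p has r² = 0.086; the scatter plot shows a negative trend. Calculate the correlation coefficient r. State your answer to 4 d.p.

-0.2933

|r| = √0.086 = 0.2933
The association is negative, so r = −0.2933.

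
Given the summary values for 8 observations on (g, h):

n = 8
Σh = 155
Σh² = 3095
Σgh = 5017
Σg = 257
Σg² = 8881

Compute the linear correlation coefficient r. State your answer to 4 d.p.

r = (nΣgh − ΣgΣh) / √[(nΣg² − (Σg)²)(nΣh² − (Σh)²)]
Numerator: 8×5017 − 257×155 = 301
Denominator: √[(71048 − 66049)(24760 − 24025)] = √[4999 × 735] = 1916.8372
r = 301 / 1916.8372 ≈ 0.1570

0.1570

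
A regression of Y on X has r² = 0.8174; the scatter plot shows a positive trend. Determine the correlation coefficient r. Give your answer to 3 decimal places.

|r| = √0.8174 = 0.904
The association is positive, so r = 0.904.

0.904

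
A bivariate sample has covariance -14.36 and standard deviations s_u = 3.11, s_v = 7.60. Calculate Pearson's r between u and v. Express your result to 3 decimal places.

r = Cov(u,v) / (s_u · s_v) = -14.36 / (3.11 × 7.60)
  = -14.36 / 23.6360 ≈ -0.608

-0.608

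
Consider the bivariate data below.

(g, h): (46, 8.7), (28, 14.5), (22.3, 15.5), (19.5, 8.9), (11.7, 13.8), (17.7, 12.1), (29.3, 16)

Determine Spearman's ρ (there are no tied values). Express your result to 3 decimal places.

0.071

Rank g: 7, 5, 4, 3, 1, 2, 6
Rank h: 1, 5, 6, 2, 4, 3, 7
d = rank(g) − rank(h): 6, 0, -2, 1, -3, -1, -1; Σd² = 52
ρ = 1 − 6Σd² / [n(n²−1)] = 1 − 6×52 / (7×48) = 1 − 312/336 ≈ 0.071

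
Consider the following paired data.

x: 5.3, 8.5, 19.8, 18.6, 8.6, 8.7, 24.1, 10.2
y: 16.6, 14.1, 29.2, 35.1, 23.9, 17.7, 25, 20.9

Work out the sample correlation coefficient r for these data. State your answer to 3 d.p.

n = 8, Σx = 103.8, Σy = 182.5, Σx² = 1672.84, Σy² = 4505.33, Σxy = 2614.06
nΣxy − ΣxΣy = 20912.48 − 18943.5 = 1968.98
nΣx² − (Σx)² = 13382.72 − 10774.44 = 2608.28; nΣy² − (Σy)² = 36042.64 − 33306.25 = 2736.39
r = 1968.98 / √(2608.28 × 2736.39) = 1968.98 / 2671.5672 ≈ 0.737

0.737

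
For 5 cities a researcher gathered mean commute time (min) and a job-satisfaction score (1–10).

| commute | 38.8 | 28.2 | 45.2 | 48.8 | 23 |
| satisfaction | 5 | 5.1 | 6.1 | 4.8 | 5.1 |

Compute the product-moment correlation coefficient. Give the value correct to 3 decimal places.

0.206

n = 5, Σx = 184, Σy = 26.1, Σx² = 7254.16, Σy² = 137.27, Σxy = 965.08
nΣxy − ΣxΣy = 4825.4 − 4802.4 = 23
nΣx² − (Σx)² = 36270.8 − 33856 = 2414.8; nΣy² − (Σy)² = 686.35 − 681.21 = 5.14
r = 23 / √(2414.8 × 5.14) = 23 / 111.4095 ≈ 0.206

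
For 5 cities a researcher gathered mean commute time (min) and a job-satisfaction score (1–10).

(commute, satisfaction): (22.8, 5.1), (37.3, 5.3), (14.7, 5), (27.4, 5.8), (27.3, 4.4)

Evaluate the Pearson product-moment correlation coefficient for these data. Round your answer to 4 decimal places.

0.2086

n = 5, Σx = 129.5, Σy = 25.6, Σx² = 3623.27, Σy² = 132.1, Σxy = 666.51
nΣxy − ΣxΣy = 3332.55 − 3315.2 = 17.35
nΣx² − (Σx)² = 18116.35 − 16770.25 = 1346.1; nΣy² − (Σy)² = 660.5 − 655.36 = 5.14
r = 17.35 / √(1346.1 × 5.14) = 17.35 / 83.1803 ≈ 0.2086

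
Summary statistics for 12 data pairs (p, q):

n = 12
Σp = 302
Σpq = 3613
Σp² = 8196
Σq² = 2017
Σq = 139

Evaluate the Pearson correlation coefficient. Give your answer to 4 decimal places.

0.2332

r = (nΣpq − ΣpΣq) / √[(nΣp² − (Σp)²)(nΣq² − (Σq)²)]
Numerator: 12×3613 − 302×139 = 1378
Denominator: √[(98352 − 91204)(24204 − 19321)] = √[7148 × 4883] = 5907.9340
r = 1378 / 5907.9340 ≈ 0.2332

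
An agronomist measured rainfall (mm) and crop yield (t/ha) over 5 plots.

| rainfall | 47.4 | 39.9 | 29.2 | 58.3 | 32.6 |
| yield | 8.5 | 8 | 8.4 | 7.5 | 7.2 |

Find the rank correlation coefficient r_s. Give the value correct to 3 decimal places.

Rank rainfall: 4, 3, 1, 5, 2
Rank yield: 5, 3, 4, 2, 1
d = rank(rainfall) − rank(yield): -1, 0, -3, 3, 1; Σd² = 20
ρ = 1 − 6Σd² / [n(n²−1)] = 1 − 6×20 / (5×24) = 1 − 120/120 ≈ 0.000

0.000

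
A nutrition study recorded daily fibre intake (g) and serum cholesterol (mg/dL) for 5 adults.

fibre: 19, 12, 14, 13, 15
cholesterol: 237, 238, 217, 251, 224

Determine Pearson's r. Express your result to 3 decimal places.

n = 5, Σx = 73, Σy = 1167, Σx² = 1095, Σy² = 273079, Σxy = 17020
nΣxy − ΣxΣy = 85100 − 85191 = -91
nΣx² − (Σx)² = 5475 − 5329 = 146; nΣy² − (Σy)² = 1365395 − 1361889 = 3506
r = -91 / √(146 × 3506) = -91 / 715.4551 ≈ -0.127

-0.127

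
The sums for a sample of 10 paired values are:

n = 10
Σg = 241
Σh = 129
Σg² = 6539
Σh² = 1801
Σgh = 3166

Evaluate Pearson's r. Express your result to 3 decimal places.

r = (nΣgh − ΣgΣh) / √[(nΣg² − (Σg)²)(nΣh² − (Σh)²)]
Numerator: 10×3166 − 241×129 = 571
Denominator: √[(65390 − 58081)(18010 − 16641)] = √[7309 × 1369] = 3163.2295
r = 571 / 3163.2295 ≈ 0.181

0.181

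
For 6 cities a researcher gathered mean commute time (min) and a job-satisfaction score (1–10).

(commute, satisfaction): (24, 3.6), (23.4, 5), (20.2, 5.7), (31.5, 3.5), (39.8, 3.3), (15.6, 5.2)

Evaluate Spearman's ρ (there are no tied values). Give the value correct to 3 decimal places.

-0.943

Rank commute: 4, 3, 2, 5, 6, 1
Rank satisfaction: 3, 4, 6, 2, 1, 5
d = rank(commute) − rank(satisfaction): 1, -1, -4, 3, 5, -4; Σd² = 68
ρ = 1 − 6Σd² / [n(n²−1)] = 1 − 6×68 / (6×35) = 1 − 408/210 ≈ -0.943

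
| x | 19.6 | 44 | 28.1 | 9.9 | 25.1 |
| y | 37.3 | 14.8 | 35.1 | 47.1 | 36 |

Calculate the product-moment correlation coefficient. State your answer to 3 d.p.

-0.977

n = 5, Σx = 126.7, Σy = 170.3, Σx² = 3837.79, Σy² = 6356.75, Σxy = 3738.48
nΣxy − ΣxΣy = 18692.4 − 21577.01 = -2884.61
nΣx² − (Σx)² = 19188.95 − 16052.89 = 3136.06; nΣy² − (Σy)² = 31783.75 − 29002.09 = 2781.66
r = -2884.61 / √(3136.06 × 2781.66) = -2884.61 / 2953.5492 ≈ -0.977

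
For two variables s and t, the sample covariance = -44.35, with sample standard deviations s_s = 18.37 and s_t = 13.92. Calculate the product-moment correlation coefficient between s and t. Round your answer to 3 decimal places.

-0.173

r = Cov(s,t) / (s_s · s_t) = -44.35 / (18.37 × 13.92)
  = -44.35 / 255.7104 ≈ -0.173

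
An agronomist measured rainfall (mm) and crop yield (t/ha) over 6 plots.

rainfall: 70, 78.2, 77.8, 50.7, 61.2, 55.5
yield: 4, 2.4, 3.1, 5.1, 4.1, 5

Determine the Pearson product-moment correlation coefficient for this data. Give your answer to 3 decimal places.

n = 6, Σx = 393.4, Σy = 23.7, Σx² = 26464.26, Σy² = 99.19, Σxy = 1495.85
nΣxy − ΣxΣy = 8975.1 − 9323.58 = -348.48
nΣx² − (Σx)² = 158785.56 − 154763.56 = 4022; nΣy² − (Σy)² = 595.14 − 561.69 = 33.45
r = -348.48 / √(4022 × 33.45) = -348.48 / 366.7914 ≈ -0.950

-0.950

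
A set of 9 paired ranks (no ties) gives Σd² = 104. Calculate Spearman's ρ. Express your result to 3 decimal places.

ρ = 1 − 6Σd² / [n(n²−1)] = 1 − 6×104 / (9×80)
  = 1 − 624/720 = 1 − 0.8667 ≈ 0.133

0.133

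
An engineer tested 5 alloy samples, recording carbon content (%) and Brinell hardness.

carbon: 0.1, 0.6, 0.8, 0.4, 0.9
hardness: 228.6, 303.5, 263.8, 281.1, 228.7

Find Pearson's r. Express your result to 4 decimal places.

0.0730

n = 5, Σx = 2.8, Σy = 1305.7, Σx² = 1.98, Σy² = 345281.55, Σxy = 734.27
nΣxy − ΣxΣy = 3671.35 − 3655.96 = 15.39
nΣx² − (Σx)² = 9.9 − 7.84 = 2.06; nΣy² − (Σy)² = 1726407.75 − 1704852.49 = 21555.26
r = 15.39 / √(2.06 × 21555.26) = 15.39 / 210.7222 ≈ 0.0730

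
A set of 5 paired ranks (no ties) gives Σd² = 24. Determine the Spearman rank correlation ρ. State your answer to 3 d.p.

-0.200

ρ = 1 − 6Σd² / [n(n²−1)] = 1 − 6×24 / (5×24)
  = 1 − 144/120 = 1 − 1.2000 ≈ -0.200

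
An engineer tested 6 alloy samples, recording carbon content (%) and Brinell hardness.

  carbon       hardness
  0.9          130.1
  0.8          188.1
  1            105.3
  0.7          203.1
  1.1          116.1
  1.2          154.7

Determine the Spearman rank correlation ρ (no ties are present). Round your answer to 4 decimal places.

-0.6000

Rank carbon: 3, 2, 4, 1, 5, 6
Rank hardness: 3, 5, 1, 6, 2, 4
d = rank(carbon) − rank(hardness): 0, -3, 3, -5, 3, 2; Σd² = 56
ρ = 1 − 6Σd² / [n(n²−1)] = 1 − 6×56 / (6×35) = 1 − 336/210 ≈ -0.6000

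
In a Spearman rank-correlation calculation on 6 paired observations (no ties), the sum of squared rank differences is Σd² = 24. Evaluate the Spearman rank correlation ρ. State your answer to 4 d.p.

ρ = 1 − 6Σd² / [n(n²−1)] = 1 − 6×24 / (6×35)
  = 1 − 144/210 = 1 − 0.68571 ≈ 0.3143

0.3143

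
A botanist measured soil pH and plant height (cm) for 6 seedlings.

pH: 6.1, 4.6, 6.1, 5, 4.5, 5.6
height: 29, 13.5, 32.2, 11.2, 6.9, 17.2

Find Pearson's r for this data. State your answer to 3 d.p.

0.932

n = 6, Σx = 31.9, Σy = 110, Σx² = 172.19, Σy² = 2528.98, Σxy = 618.79
nΣxy − ΣxΣy = 3712.74 − 3509 = 203.74
nΣx² − (Σx)² = 1033.14 − 1017.61 = 15.53; nΣy² − (Σy)² = 15173.88 − 12100 = 3073.88
r = 203.74 / √(15.53 × 3073.88) = 203.74 / 218.4888 ≈ 0.932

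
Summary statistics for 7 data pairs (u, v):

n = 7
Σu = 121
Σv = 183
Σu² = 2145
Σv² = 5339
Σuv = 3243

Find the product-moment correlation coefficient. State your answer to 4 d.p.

r = (nΣuv − ΣuΣv) / √[(nΣu² − (Σu)²)(nΣv² − (Σv)²)]
Numerator: 7×3243 − 121×183 = 558
Denominator: √[(15015 − 14641)(37373 − 33489)] = √[374 × 3884] = 1205.2452
r = 558 / 1205.2452 ≈ 0.4630

0.4630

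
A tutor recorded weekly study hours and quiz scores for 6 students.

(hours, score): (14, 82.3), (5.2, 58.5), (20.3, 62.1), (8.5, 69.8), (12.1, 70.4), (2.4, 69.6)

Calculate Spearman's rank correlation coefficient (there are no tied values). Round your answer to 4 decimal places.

Rank hours: 5, 2, 6, 3, 4, 1
Rank score: 6, 1, 2, 4, 5, 3
d = rank(hours) − rank(score): -1, 1, 4, -1, -1, -2; Σd² = 24
ρ = 1 − 6Σd² / [n(n²−1)] = 1 − 6×24 / (6×35) = 1 − 144/210 ≈ 0.3143

0.3143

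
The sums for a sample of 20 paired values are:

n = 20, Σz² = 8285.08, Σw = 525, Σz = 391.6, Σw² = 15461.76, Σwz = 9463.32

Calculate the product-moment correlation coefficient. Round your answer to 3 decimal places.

-0.801

r = (nΣwz − ΣwΣz) / √[(nΣw² − (Σw)²)(nΣz² − (Σz)²)]
Numerator: 20×9463.32 − 525×391.6 = -16323.6
Denominator: √[(309235.2 − 275625)(165701.6 − 153350.56)] = √[33610.2 × 12351.04] = 20374.5165
r = -16323.6 / 20374.5165 ≈ -0.801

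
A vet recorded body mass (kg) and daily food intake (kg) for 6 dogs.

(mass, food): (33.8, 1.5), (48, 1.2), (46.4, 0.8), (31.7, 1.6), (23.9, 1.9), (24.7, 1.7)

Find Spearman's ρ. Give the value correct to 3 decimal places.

-0.943

Rank mass: 4, 6, 5, 3, 1, 2
Rank food: 3, 2, 1, 4, 6, 5
d = rank(mass) − rank(food): 1, 4, 4, -1, -5, -3; Σd² = 68
ρ = 1 − 6Σd² / [n(n²−1)] = 1 − 6×68 / (6×35) = 1 − 408/210 ≈ -0.943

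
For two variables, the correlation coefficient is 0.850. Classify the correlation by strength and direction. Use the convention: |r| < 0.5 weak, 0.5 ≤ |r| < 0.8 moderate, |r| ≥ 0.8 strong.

r = 0.850 > 0 so the relationship is positive.
|r| = 0.850, which falls in the strong range.

strong positive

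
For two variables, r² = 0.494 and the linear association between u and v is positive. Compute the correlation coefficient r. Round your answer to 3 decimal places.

0.703

|r| = √0.494 = 0.703
The association is positive, so r = 0.703.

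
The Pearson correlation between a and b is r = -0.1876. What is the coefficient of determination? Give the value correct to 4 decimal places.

0.0352

r² = (-0.1876)² = 0.0352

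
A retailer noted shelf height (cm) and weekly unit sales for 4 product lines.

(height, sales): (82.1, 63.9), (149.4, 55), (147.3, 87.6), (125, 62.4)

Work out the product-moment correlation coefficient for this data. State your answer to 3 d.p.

0.226

n = 4, Σx = 503.8, Σy = 268.9, Σx² = 66383.06, Σy² = 18675.73, Σxy = 34166.67
nΣxy − ΣxΣy = 136666.68 − 135471.82 = 1194.86
nΣx² − (Σx)² = 265532.24 − 253814.44 = 11717.8; nΣy² − (Σy)² = 74702.92 − 72307.21 = 2395.71
r = 1194.86 / √(11717.8 × 2395.71) = 1194.86 / 5298.3441 ≈ 0.226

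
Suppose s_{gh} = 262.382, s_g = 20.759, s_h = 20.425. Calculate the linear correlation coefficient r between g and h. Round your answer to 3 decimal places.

r = Cov(g,h) / (s_g · s_h) = 262.382 / (20.759 × 20.425)
  = 262.382 / 424.0026 ≈ 0.619

0.619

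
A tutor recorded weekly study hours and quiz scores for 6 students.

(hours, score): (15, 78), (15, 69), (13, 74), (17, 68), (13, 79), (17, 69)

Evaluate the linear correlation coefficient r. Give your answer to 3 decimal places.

-0.734

n = 6, Σx = 90, Σy = 437, Σx² = 1366, Σy² = 31947, Σxy = 6523
nΣxy − ΣxΣy = 39138 − 39330 = -192
nΣx² − (Σx)² = 8196 − 8100 = 96; nΣy² − (Σy)² = 191682 − 190969 = 713
r = -192 / √(96 × 713) = -192 / 261.6257 ≈ -0.734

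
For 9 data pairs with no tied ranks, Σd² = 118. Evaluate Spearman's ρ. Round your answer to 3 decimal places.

ρ = 1 − 6Σd² / [n(n²−1)] = 1 − 6×118 / (9×80)
  = 1 − 708/720 = 1 − 0.9833 ≈ 0.017

0.017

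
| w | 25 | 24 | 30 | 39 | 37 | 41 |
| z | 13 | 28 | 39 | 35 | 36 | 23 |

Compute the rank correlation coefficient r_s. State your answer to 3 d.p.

0.086

Rank w: 2, 1, 3, 5, 4, 6
Rank z: 1, 3, 6, 4, 5, 2
d = rank(w) − rank(z): 1, -2, -3, 1, -1, 4; Σd² = 32
ρ = 1 − 6Σd² / [n(n²−1)] = 1 − 6×32 / (6×35) = 1 − 192/210 ≈ 0.086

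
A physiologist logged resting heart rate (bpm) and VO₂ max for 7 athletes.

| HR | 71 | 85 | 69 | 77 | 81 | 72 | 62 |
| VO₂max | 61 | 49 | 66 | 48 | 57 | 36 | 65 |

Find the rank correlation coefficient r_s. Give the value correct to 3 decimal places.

-0.643

Rank HR: 3, 7, 2, 5, 6, 4, 1
Rank VO₂max: 5, 3, 7, 2, 4, 1, 6
d = rank(HR) − rank(VO₂max): -2, 4, -5, 3, 2, 3, -5; Σd² = 92
ρ = 1 − 6Σd² / [n(n²−1)] = 1 − 6×92 / (7×48) = 1 − 552/336 ≈ -0.643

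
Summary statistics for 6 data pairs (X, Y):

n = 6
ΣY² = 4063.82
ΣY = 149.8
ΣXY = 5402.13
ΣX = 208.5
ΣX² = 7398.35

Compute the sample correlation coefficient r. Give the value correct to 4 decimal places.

r = (nΣXY − ΣXΣY) / √[(nΣX² − (ΣX)²)(nΣY² − (ΣY)²)]
Numerator: 6×5402.13 − 208.5×149.8 = 1179.48
Denominator: √[(44390.1 − 43472.25)(24382.92 − 22440.04)] = √[917.85 × 1942.88] = 1335.3922
r = 1179.48 / 1335.3922 ≈ 0.8832

0.8832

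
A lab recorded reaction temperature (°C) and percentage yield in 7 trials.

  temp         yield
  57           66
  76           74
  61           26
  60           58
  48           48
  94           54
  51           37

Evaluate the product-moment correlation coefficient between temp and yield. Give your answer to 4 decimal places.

0.3391

n = 7, Σx = 447, Σy = 363, Σx² = 30087, Σy² = 20461, Σxy = 23719
nΣxy − ΣxΣy = 166033 − 162261 = 3772
nΣx² − (Σx)² = 210609 − 199809 = 10800; nΣy² − (Σy)² = 143227 − 131769 = 11458
r = 3772 / √(10800 × 11458) = 3772 / 11124.1359 ≈ 0.3391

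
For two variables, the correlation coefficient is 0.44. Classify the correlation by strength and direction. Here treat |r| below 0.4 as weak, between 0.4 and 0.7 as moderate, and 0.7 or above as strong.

moderate positive

r = 0.44 > 0 so the relationship is positive.
|r| = 0.44, which falls in the moderate range.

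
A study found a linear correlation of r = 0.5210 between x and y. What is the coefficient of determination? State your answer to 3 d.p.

0.271

r² = (0.5210)² = 0.271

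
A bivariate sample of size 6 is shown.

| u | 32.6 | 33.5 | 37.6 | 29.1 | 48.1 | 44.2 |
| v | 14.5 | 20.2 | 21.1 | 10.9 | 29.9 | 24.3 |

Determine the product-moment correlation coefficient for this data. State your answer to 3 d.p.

n = 6, Σu = 225.1, Σv = 120.9, Σu² = 8712.83, Σv² = 2666.81, Σuv = 4772.2
nΣuv − ΣuΣv = 28633.2 − 27214.59 = 1418.61
nΣu² − (Σu)² = 52276.98 − 50670.01 = 1606.97; nΣv² − (Σv)² = 16000.86 − 14616.81 = 1384.05
r = 1418.61 / √(1606.97 × 1384.05) = 1418.61 / 1491.3507 ≈ 0.951

0.951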